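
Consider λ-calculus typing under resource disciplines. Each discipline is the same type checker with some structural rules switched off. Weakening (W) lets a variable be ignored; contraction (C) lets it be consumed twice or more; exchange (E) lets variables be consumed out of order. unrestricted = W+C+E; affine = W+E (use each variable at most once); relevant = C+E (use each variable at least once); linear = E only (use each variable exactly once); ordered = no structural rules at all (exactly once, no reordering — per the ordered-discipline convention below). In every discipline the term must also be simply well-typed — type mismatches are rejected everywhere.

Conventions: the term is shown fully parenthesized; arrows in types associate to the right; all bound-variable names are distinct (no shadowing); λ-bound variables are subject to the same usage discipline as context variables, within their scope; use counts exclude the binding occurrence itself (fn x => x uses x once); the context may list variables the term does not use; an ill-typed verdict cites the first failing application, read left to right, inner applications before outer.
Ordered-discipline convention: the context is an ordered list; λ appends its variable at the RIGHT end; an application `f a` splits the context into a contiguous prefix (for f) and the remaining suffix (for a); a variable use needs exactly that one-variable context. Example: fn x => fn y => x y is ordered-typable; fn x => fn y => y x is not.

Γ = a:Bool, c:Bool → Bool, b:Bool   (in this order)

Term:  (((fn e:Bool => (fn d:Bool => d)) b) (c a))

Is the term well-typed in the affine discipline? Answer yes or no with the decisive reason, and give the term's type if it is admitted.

yes — none of a, c, b, e, d used more than once; term : Bool
variable uses: a: 1, c: 1, b: 1, e [bound]: 0, d [bound]: 1
left-to-right use order: d, b, c, a
typing: ✓ — Bool
per-discipline verdicts: ordered ✗ · linear ✗ · affine ✓ · relevant ✗ · unrestricted ✓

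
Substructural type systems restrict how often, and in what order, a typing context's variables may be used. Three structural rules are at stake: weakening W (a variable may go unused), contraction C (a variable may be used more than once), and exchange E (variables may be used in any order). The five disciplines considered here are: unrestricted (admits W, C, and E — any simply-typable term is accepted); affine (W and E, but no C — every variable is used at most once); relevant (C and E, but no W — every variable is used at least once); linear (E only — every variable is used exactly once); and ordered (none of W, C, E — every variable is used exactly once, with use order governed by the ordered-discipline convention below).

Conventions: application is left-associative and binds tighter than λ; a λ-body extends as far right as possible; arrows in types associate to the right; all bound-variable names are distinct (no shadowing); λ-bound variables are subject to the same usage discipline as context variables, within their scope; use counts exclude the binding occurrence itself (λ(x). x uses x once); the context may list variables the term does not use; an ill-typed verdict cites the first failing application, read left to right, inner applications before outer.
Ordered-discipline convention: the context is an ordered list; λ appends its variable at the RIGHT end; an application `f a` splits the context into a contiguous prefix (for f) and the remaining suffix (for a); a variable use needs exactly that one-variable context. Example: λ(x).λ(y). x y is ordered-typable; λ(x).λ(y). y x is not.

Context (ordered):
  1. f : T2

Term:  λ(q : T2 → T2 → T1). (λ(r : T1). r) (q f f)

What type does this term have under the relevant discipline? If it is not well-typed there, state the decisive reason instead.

term : (T2 → T2 → T1) → T1
variable uses: f=2, q (λ-bound)=1, r (λ-bound)=1
order of uses: r, q, f, f
typing: well-typed — term : (T2 → T2 → T1) → T1
all disciplines: ordered ✗, linear ✗, affine ✗, relevant ✓, unrestricted ✓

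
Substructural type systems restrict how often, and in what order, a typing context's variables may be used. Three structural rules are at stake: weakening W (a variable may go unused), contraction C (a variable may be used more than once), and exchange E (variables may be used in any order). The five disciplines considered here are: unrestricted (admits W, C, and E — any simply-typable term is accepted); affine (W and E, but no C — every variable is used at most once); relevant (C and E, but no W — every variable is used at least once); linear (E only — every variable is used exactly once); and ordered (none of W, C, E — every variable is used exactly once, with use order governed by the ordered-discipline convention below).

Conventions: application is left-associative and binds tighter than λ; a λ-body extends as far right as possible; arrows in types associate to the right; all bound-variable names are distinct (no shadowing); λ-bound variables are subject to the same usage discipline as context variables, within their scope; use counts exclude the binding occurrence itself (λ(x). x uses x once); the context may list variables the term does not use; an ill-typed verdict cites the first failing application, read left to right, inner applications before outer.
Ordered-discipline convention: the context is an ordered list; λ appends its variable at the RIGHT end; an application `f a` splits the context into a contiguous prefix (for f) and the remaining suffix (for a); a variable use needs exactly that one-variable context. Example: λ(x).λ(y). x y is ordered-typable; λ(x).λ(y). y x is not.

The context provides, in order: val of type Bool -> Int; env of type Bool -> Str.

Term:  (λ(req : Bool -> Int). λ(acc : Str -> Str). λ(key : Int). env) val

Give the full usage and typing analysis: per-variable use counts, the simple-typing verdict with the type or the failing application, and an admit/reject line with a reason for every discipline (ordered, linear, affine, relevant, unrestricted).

use counts: val: 1×; env: 1×; req (λ-bound): 0×; acc (λ-bound): 0×; key (λ-bound): 0×
uses in reading order: env, val
typing: well-typed at (Str -> Str) -> Int -> Bool -> Str
ordered: ✗ — needs weakening: req, acc, key unused
linear: ✗ — needs weakening: req, acc, key unused
affine: ✓ — at most one use each (val, env, req, acc, key)
relevant: ✗ — needs weakening: req, acc, key unused
unrestricted: ✓ — typability at (Str -> Str) -> Int -> Bool -> Str is all that's needed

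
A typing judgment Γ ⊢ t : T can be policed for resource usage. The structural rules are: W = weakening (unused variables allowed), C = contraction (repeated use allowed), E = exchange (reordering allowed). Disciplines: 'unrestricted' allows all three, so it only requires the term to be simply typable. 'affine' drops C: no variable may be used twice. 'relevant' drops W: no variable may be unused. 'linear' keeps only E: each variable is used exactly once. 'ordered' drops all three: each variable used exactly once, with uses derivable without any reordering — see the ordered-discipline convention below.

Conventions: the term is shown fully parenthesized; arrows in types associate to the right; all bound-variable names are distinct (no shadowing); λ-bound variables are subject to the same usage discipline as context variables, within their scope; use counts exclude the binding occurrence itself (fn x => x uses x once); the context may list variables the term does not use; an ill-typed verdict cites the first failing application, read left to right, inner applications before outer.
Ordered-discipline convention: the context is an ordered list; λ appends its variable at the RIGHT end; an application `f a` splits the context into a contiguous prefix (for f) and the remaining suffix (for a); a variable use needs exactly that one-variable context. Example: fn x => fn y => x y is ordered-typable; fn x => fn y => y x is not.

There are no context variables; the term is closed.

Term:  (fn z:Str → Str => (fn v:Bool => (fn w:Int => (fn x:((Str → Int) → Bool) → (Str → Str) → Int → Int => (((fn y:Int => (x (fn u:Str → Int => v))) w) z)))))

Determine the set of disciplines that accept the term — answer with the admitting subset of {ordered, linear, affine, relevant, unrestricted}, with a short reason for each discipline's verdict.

accepted by: affine, unrestricted
variable uses: z (λ-bound)=1; v (λ-bound)=1; w (λ-bound)=1; x (λ-bound)=1; y (λ-bound)=0; u (λ-bound)=0
order of uses: x, v, w, z
typing: the term checks, with type (Str → Str) → Bool → Int → (((Str → Int) → Bool) → (Str → Str) → Int → Int) → Int → Int
ordered ✗ (y, u never used (weakening))
linear ✗ (y, u never used (weakening))
affine ✓ (at most one use each (z, v, w, x, y, u))
relevant ✗ (y, u never used (weakening))
unrestricted ✓ (well-typed at (Str → Str) → Bool → Int → (((Str → Int) → Bool) → (Str → Str) → Int → Int) → Int → Int; no restrictions here)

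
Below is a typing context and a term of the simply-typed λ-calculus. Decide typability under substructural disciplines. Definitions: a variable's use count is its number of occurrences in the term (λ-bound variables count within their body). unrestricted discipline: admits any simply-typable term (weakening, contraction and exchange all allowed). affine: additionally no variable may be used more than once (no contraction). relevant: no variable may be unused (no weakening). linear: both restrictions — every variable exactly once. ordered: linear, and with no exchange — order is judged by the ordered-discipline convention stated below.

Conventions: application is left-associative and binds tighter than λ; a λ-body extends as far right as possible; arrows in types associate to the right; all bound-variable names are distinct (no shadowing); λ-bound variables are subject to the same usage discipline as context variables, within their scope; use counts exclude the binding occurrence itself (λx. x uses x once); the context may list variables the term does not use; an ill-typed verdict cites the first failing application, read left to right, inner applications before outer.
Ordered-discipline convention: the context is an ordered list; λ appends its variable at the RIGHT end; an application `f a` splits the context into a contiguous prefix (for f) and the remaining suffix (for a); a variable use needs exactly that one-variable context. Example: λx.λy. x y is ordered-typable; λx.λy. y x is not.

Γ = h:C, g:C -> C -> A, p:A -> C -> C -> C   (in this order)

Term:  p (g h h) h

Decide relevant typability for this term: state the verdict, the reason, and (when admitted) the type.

yes — h, g, p: all used, weakening unneeded; term : C -> C
counts: h: 3; g: 1; p: 1
order of uses: p, g, h, h, h
typing: well-typed at C -> C
per-discipline verdicts: ordered ✗ · linear ✗ · affine ✗ · relevant ✓ · unrestricted ✓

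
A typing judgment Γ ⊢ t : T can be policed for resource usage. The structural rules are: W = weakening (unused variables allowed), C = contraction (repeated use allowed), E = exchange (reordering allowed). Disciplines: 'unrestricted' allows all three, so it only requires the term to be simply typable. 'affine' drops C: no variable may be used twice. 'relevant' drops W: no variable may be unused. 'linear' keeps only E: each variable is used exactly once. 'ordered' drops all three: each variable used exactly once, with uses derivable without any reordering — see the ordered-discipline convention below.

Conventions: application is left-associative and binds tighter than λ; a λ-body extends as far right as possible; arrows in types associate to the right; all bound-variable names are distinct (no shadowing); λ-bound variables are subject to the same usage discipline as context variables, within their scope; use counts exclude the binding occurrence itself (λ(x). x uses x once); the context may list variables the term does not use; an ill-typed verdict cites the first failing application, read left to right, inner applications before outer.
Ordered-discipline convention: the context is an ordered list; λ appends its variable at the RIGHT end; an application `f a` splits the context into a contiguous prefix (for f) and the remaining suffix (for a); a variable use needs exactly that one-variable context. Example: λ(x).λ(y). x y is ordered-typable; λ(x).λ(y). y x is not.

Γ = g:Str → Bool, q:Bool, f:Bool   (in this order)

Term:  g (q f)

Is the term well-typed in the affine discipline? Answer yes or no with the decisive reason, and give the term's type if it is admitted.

no — the type mismatch rejects it
usage: g ×1, q ×1, f ×1
left-to-right use order: g, q, f
typing: ill-typed: can't apply a value of type Bool
summary: ordered ✗ · linear ✗ · affine ✗ · relevant ✗ · unrestricted ✗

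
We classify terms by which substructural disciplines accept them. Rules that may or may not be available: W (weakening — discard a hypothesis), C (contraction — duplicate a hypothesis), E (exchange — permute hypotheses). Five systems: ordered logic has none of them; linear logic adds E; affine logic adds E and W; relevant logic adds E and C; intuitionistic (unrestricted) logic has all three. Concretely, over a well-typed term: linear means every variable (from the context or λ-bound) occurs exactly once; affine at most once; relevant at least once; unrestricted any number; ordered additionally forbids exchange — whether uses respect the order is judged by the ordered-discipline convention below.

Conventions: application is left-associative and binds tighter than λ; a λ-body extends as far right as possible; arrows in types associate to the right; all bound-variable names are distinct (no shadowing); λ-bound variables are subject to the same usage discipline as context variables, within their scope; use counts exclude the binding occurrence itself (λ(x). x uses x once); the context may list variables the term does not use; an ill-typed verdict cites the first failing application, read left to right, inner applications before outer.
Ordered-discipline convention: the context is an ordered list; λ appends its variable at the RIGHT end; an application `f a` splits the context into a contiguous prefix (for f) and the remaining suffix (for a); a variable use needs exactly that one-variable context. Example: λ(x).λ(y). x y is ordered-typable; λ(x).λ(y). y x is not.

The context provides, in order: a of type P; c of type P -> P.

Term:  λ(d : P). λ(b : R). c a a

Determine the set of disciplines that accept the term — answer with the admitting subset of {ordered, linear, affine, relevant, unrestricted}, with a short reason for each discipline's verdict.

admitted in: none
counts: a ×2, c ×1, d (λ-bound) ×0, b (λ-bound) ×0
left-to-right use order: c, a, a
typing: ill-typed: applying a non-function (P)
ordered ✗ (not simply typable)
linear ✗ (fails simple typing)
affine ✗ (a type mismatch blocks all five)
relevant ✗ (the type mismatch rejects it)
unrestricted ✗ (not simply typable)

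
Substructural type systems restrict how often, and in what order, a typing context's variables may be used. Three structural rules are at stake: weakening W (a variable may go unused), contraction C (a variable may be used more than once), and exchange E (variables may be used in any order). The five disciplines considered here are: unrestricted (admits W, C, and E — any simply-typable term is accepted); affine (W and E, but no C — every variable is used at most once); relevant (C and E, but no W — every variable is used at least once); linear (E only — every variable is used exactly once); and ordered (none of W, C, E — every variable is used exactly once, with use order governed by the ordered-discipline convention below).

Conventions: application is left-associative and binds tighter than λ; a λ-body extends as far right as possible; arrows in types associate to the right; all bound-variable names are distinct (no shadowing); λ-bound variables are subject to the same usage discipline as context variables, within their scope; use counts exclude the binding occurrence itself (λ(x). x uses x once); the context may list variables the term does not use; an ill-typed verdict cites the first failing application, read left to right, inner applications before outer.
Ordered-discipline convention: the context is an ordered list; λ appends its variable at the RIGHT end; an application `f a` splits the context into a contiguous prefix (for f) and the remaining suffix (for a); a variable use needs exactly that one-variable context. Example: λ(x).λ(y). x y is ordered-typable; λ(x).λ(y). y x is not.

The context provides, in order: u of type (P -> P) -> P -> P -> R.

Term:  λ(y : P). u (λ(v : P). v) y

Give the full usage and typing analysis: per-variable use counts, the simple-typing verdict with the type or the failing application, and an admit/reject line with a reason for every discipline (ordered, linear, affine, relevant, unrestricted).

variable uses: u=1, y [bound]=1, v [bound]=1
left-to-right use order: u, v, y
typing: the term checks, with type P -> P -> R
ordered: ✓, one use each (u, y, v); ordered split holds
linear: ✓, each of u, y, v used exactly once
affine: ✓, none of u, y, v used more than once
relevant: ✓, none of u, y, v goes unused
unrestricted: ✓, typability at P -> P -> R is all that's needed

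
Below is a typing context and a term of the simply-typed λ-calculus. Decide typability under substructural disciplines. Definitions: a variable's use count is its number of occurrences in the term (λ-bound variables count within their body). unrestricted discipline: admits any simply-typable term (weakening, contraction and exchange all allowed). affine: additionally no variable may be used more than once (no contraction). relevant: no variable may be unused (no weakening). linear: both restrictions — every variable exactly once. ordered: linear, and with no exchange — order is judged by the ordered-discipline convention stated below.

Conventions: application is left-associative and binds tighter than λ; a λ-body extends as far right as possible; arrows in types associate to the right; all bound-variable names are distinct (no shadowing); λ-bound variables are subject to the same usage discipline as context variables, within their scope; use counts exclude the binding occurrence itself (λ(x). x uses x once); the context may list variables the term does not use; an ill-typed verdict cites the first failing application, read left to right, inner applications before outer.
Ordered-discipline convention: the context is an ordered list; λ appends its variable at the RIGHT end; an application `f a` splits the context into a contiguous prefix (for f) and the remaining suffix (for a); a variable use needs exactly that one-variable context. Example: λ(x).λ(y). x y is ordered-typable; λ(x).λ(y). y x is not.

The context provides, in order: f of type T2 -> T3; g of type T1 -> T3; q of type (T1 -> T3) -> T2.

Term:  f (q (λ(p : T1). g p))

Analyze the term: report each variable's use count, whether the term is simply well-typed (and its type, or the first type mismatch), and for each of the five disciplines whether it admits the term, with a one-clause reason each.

counts: f: 1×; g: 1×; q: 1×; p [bound]: 1×
left-to-right use order: f, q, g, p
typing: well-typed — term : T3
ordered: ✗ — use order f, q, g, p needs exchange
linear: ✓ — f, g, q, p: one use apiece
affine: ✓ — none of f, g, q, p used more than once
relevant: ✓ — every one of f, g, q, p appears
unrestricted: ✓ — typability at T3 is all that's needed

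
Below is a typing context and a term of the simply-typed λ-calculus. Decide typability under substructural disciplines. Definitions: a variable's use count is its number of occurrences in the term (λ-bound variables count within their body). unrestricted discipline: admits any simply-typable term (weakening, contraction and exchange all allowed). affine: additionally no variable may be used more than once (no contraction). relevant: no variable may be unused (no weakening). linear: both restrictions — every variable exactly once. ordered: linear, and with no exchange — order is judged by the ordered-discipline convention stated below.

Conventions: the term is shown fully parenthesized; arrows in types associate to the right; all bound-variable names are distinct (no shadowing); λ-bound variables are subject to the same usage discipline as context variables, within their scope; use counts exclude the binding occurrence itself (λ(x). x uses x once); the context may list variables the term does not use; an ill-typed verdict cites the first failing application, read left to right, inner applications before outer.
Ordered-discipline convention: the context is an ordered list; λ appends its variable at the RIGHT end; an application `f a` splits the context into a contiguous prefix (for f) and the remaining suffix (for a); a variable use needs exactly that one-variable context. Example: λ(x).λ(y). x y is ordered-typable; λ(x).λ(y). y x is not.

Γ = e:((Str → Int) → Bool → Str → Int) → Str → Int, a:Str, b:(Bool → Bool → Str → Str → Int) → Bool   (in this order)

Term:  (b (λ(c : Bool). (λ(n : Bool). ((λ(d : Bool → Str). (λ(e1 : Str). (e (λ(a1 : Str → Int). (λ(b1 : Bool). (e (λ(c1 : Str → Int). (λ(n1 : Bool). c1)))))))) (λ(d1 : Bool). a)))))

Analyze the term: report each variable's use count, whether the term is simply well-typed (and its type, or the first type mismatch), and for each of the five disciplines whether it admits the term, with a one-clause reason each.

use counts: e ×2; a ×1; b ×1; c (λ-bound) ×0; n (λ-bound) ×0; d (λ-bound) ×0; e1 (λ-bound) ×0; a1 (λ-bound) ×0; b1 (λ-bound) ×0; c1 (λ-bound) ×1; n1 (λ-bound) ×0; d1 (λ-bound) ×0
use order (left to right): b, e, e, c1, a
typing: ✓ — Bool
ordered ✗ (e ×2 used more than once (contraction); needs weakening: c, n, d, e1, a1, b1, n1, d1 unused)
linear ✗ (e ×2 used more than once (contraction); needs weakening: c, n, d, e1, a1, b1, n1, d1 unused)
affine ✗ (e ×2 used more than once (contraction))
relevant ✗ (needs weakening: c, n, d, e1, a1, b1, n1, d1 unused)
unrestricted ✓ (well-typed at Bool; no restrictions here)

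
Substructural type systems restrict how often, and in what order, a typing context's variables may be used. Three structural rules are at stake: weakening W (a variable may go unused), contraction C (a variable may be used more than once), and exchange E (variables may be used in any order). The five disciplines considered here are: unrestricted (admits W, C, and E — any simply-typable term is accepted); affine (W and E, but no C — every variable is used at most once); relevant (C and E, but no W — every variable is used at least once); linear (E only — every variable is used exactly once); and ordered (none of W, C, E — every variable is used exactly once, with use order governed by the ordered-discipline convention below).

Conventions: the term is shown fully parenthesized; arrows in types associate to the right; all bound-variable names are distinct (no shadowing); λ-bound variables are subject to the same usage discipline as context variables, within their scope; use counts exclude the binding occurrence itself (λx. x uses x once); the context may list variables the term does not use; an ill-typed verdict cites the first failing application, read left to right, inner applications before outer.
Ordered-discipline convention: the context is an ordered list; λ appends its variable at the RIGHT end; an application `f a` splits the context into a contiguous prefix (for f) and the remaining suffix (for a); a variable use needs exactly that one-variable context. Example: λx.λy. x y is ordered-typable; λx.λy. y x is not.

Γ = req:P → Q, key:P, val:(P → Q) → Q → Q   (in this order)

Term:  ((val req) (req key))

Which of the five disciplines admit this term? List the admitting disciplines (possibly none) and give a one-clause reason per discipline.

admitting disciplines: relevant, unrestricted
variable uses: req: 2; key: 1; val: 1
left-to-right use order: val, req, req, key
typing: well-typed at Q
ordered ✗ (uses contraction: req ×2)
linear ✗ (uses contraction: req ×2)
affine ✗ (uses contraction: req ×2)
relevant ✓ (at least one use each (req, key, val))
unrestricted ✓ (well-typed at Q; no restrictions here)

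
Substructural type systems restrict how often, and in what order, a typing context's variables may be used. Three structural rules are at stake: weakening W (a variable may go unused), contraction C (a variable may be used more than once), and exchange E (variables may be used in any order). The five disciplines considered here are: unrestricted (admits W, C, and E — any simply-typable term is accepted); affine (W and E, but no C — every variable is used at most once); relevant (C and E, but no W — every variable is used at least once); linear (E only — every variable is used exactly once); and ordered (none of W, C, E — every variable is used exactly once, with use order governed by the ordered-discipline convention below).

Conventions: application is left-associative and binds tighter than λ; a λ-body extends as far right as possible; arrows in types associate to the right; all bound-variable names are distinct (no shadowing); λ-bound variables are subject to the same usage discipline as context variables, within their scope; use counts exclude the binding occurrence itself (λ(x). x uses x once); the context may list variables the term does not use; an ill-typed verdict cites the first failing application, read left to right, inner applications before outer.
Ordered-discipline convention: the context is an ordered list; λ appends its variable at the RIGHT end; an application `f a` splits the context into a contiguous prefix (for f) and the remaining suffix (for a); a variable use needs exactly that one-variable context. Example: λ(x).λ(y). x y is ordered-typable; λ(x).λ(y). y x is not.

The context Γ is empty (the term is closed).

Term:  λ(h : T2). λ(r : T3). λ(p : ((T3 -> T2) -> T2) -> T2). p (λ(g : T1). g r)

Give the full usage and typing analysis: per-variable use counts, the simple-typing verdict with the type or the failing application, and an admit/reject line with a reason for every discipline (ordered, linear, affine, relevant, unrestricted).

variable uses: h (bound)=0; r (bound)=1; p (bound)=1; g (bound)=1
left-to-right use order: p, g, r
typing: ill-typed: non-arrow in function slot: T1
ordered ✗ (a type mismatch blocks all five)
linear ✗ (the type mismatch rejects it)
affine ✗ (not simply typable)
relevant ✗ (fails simple typing)
unrestricted ✗ (a type mismatch blocks all five)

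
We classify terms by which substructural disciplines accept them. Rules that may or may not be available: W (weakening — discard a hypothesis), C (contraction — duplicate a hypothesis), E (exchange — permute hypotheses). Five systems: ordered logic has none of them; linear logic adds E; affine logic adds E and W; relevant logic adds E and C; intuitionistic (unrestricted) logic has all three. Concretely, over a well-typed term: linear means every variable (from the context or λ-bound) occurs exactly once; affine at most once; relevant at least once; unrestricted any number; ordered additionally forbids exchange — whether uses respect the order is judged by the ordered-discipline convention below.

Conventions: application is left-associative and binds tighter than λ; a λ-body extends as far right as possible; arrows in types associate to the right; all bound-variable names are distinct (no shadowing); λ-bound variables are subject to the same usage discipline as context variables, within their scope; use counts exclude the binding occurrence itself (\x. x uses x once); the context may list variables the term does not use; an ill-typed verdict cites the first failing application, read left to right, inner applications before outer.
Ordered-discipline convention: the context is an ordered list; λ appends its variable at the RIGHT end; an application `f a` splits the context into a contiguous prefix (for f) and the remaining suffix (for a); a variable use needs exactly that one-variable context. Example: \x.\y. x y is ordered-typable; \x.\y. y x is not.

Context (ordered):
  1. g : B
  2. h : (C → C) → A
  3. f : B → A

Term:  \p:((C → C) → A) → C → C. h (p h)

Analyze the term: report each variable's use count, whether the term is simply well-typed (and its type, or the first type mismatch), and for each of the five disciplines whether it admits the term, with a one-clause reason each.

usage: g ×0, h ×2, f ×0, p [bound] ×1
order of uses: h, p, h
typing: the term checks, with type (((C → C) → A) → C → C) → A
ordered: ✗, needs contraction — h ×2; needs weakening: g, f unused
linear: ✗, needs contraction — h ×2; needs weakening: g, f unused
affine: ✗, needs contraction — h ×2
relevant: ✗, needs weakening: g, f unused
unrestricted: ✓, well-typed at (((C → C) → A) → C → C) → A; no restrictions here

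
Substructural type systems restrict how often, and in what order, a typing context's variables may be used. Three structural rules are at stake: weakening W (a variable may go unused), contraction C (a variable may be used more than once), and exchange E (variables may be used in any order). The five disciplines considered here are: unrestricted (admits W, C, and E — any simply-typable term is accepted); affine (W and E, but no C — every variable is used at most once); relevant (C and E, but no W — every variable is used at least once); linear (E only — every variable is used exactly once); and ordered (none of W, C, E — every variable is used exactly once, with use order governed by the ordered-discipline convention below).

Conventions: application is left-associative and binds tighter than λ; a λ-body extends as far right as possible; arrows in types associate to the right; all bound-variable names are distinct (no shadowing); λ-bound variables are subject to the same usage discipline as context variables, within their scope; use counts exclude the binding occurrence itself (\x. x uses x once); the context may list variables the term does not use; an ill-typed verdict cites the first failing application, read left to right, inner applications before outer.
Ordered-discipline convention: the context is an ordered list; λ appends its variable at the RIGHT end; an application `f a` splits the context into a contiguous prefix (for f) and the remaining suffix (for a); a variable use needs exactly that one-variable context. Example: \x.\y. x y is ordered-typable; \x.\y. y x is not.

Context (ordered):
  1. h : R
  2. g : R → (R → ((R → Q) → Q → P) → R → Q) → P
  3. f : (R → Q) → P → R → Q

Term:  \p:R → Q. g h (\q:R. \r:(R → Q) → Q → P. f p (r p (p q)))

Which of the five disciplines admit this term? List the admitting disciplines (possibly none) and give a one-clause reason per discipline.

admitting disciplines: relevant, unrestricted
use counts: h=1, g=1, f=1, p (λ-bound)=3, q (λ-bound)=1, r (λ-bound)=1
use order (left to right): g, h, f, p, r, p, p, q
typing: well-typed — term : (R → Q) → P
ordered ✗ (uses contraction: p ×3)
linear ✗ (uses contraction: p ×3)
affine ✗ (uses contraction: p ×3)
relevant ✓ (every one of h, g, f, p, q, r appears)
unrestricted ✓ (typability at (R → Q) → P is all that's needed)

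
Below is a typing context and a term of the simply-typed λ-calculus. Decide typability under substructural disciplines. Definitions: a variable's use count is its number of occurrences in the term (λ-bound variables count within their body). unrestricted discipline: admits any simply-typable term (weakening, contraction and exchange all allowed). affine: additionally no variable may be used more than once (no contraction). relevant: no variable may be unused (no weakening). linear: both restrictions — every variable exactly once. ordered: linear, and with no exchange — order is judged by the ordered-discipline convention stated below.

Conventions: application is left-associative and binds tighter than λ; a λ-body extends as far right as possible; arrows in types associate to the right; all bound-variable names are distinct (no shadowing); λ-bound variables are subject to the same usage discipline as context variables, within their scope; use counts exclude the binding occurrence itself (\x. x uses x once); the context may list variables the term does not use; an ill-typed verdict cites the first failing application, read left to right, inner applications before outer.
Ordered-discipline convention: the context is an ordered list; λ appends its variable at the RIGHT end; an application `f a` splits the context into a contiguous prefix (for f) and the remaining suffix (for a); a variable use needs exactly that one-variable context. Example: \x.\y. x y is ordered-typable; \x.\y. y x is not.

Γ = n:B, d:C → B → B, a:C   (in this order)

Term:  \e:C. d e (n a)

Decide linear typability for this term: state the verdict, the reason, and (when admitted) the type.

no — not simply typable
usage: n=1; d=1; a=1; e (bound)=1
uses in reading order: d, e, n, a
typing: ill-typed: can't apply a value of type B
all disciplines: ordered ✗; linear ✗; affine ✗; relevant ✗; unrestricted ✗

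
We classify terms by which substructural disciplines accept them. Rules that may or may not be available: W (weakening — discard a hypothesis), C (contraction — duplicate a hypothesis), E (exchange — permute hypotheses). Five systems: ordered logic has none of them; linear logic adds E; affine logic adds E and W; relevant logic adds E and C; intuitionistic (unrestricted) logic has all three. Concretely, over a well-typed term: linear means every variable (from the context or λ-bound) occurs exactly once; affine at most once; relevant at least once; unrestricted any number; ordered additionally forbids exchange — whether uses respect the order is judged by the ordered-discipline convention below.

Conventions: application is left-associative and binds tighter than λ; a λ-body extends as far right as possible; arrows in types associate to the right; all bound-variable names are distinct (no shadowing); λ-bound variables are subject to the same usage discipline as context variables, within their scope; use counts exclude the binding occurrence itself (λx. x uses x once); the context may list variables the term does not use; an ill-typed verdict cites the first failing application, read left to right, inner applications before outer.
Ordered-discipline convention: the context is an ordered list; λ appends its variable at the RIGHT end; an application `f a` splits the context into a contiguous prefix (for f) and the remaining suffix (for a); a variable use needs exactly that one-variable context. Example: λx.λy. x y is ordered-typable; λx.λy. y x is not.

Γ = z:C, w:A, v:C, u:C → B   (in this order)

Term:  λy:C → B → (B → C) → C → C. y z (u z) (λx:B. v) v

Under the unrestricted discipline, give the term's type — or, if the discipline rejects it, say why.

term : (C → B → (B → C) → C → C) → C
usage: z: 2×, w: 0×, v: 2×, u: 1×, y (λ-bound): 1×, x (λ-bound): 0×
left-to-right use order: y, z, u, z, v, v
typing: well-typed — term : (C → B → (B → C) → C → C) → C
all disciplines: ordered ✗ · linear ✗ · affine ✗ · relevant ✗ · unrestricted ✓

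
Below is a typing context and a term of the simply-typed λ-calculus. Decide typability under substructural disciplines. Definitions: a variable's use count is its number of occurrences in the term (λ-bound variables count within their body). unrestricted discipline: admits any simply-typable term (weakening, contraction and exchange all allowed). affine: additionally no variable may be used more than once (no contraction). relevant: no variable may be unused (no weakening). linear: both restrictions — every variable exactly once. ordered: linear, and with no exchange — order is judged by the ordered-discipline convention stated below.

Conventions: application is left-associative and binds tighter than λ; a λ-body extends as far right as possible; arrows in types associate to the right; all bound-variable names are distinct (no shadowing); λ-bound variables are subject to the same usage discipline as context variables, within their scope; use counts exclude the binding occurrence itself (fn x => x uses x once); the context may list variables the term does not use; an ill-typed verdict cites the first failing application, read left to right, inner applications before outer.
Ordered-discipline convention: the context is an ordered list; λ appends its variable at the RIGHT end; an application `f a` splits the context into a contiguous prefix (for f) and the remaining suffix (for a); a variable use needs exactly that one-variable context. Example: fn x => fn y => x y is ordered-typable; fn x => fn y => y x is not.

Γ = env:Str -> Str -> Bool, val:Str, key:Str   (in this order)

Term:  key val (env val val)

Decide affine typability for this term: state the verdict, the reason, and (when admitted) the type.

no — the type mismatch rejects it
variable uses: env: 1, val: 3, key: 1
uses in reading order: key, val, env, val, val
typing: ill-typed: non-arrow in function slot: Str
all disciplines: ordered ✗, linear ✗, affine ✗, relevant ✗, unrestricted ✗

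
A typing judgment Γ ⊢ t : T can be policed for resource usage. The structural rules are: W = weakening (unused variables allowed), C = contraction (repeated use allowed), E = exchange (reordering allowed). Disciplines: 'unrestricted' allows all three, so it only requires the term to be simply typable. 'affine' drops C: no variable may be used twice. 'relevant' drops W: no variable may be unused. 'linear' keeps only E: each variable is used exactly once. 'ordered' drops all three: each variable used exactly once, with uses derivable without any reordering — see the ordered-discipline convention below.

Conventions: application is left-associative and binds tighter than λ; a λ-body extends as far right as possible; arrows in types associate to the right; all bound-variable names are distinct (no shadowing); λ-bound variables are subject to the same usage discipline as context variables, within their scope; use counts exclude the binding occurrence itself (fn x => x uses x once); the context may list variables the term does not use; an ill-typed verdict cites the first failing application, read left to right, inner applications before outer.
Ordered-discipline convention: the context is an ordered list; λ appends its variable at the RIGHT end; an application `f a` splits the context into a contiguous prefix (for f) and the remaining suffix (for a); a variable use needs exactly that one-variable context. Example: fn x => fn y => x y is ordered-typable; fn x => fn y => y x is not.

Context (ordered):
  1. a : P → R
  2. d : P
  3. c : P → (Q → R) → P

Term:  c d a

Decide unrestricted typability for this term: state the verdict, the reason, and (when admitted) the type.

no — a type mismatch blocks all five
variable uses: a=1; d=1; c=1
order of uses: c, d, a
typing: ill-typed: an argument P → R mismatches the expected Q → R
across the five disciplines: ordered ✗, linear ✗, affine ✗, relevant ✗, unrestricted ✗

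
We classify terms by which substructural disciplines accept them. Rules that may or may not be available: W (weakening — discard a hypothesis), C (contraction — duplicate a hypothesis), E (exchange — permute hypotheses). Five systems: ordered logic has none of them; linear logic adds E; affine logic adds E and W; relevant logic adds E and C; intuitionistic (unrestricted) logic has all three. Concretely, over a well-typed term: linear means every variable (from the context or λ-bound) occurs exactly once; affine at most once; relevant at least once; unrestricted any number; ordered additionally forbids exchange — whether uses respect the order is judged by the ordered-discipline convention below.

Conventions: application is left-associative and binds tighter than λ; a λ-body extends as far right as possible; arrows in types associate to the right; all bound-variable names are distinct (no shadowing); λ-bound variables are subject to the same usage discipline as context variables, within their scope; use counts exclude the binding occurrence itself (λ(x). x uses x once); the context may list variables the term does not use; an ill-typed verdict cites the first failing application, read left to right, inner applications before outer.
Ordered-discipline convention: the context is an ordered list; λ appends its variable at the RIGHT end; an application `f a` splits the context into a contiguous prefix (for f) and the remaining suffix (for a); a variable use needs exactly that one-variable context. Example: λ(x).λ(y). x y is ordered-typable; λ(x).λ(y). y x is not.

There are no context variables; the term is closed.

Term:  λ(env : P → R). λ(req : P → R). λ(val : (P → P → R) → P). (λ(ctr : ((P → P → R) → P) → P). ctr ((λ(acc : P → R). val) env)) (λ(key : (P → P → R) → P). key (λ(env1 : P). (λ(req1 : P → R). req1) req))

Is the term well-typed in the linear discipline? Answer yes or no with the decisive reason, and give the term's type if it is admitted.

no — acc, env1 never used (weakening)
use counts: env [bound] ×1; req [bound] ×1; val [bound] ×1; ctr [bound] ×1; acc [bound] ×0; key [bound] ×1; env1 [bound] ×0; req1 [bound] ×1
left-to-right use order: ctr, val, env, key, req1, req
typing: the term checks, with type (P → R) → (P → R) → ((P → P → R) → P) → P
summary: ordered ✗ · linear ✗ · affine ✓ · relevant ✗ · unrestricted ✓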